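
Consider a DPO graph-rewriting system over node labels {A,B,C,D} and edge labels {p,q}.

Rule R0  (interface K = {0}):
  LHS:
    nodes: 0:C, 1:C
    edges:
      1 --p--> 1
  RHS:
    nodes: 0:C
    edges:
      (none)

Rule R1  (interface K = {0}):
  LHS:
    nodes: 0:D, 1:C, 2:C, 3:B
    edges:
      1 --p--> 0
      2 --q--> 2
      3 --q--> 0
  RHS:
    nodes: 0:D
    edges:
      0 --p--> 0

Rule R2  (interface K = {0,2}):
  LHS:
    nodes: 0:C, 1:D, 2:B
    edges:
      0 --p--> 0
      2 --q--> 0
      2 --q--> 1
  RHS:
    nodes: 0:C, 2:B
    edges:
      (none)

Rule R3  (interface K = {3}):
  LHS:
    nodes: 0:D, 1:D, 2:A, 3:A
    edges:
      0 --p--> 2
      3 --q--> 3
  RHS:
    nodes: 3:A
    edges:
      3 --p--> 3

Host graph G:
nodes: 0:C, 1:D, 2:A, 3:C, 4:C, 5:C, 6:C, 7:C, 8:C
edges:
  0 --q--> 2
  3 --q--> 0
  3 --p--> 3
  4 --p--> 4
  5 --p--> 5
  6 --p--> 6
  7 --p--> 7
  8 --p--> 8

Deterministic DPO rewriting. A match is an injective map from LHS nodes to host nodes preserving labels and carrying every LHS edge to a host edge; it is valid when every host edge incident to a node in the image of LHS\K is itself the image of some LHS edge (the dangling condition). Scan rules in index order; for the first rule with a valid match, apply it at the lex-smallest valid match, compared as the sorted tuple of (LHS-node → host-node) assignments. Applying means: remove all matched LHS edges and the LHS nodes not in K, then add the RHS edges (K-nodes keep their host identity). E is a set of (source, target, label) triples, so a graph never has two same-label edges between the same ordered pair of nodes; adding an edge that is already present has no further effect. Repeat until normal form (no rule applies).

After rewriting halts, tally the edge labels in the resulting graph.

initial: |V|=9 |E|=8  E = 0-q->2 3-q->0 3-p->3 4-p->4 5-p->5 6-p->6 7-p->7 8-p->8
step 1: apply R0 at {0↦0, 1↦4}  → |V|=8 |E|=7  E = 0-q->2 3-q->0 3-p->3 5-p->5 6-p->6 7-p->7 8-p->8
step 2: apply R0 at {0↦0, 1↦5}  → |V|=7 |E|=6  E = 0-q->2 3-q->0 3-p->3 6-p->6 7-p->7 8-p->8
step 3: apply R0 at {0↦0, 1↦6}  → |V|=6 |E|=5  E = 0-q->2 3-q->0 3-p->3 7-p->7 8-p->8
step 4: apply R0 at {0↦0, 1↦7}  → |V|=5 |E|=4  E = 0-q->2 3-q->0 3-p->3 8-p->8
step 5: apply R0 at {0↦0, 1↦8}  → |V|=4 |E|=3  E = 0-q->2 3-q->0 3-p->3
halt: no rule applies after step 5
NF edges: [(0, 2, 'q'), (3, 0, 'q'), (3, 3, 'p')]

Answer: p:1 q:2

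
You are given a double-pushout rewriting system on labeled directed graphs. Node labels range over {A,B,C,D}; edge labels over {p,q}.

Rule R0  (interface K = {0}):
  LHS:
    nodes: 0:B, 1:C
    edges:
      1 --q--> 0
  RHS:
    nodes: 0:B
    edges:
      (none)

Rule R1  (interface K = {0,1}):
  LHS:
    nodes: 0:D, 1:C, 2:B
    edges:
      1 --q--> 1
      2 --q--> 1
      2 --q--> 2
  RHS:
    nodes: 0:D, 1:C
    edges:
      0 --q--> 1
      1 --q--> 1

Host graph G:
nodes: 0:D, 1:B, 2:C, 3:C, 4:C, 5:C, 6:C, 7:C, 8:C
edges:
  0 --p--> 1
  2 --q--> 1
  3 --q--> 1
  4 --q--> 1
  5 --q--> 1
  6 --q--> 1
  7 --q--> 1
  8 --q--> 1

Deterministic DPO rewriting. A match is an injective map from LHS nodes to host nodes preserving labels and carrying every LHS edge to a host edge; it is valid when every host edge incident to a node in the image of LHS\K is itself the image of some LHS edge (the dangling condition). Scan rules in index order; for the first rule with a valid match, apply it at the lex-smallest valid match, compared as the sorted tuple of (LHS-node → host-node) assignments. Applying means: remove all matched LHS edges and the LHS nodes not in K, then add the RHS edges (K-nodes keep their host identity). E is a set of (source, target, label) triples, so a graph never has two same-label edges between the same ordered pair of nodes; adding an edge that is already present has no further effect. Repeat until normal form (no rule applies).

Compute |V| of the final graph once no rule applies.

Answer: 2

Steps:
start.  V:9 E:8  edges: 0-p->1 2-q->1 3-q->1 4-q->1 5-q->1 6-q->1 7-q->1 8-q->1
1. fire R0 via {0↦1, 1↦2}  →  V:8 E:7  edges: 0-p->1 3-q->1 4-q->1 5-q->1 6-q->1 7-q->1 8-q->1
2. fire R0 via {0↦1, 1↦3}  →  V:7 E:6  edges: 0-p->1 4-q->1 5-q->1 6-q->1 7-q->1 8-q->1
3. fire R0 via {0↦1, 1↦4}  →  V:6 E:5  edges: 0-p->1 5-q->1 6-q->1 7-q->1 8-q->1
4. fire R0 via {0↦1, 1↦5}  →  V:5 E:4  edges: 0-p->1 6-q->1 7-q->1 8-q->1
5. fire R0 via {0↦1, 1↦6}  →  V:4 E:3  edges: 0-p->1 7-q->1 8-q->1
6. fire R0 via {0↦1, 1↦7}  →  V:3 E:2  edges: 0-p->1 8-q->1
7. fire R0 via {0↦1, 1↦8}  →  V:2 E:1  edges: 0-p->1
final graph: no rule applies after step 7
NF nodes: {0:D, 1:B}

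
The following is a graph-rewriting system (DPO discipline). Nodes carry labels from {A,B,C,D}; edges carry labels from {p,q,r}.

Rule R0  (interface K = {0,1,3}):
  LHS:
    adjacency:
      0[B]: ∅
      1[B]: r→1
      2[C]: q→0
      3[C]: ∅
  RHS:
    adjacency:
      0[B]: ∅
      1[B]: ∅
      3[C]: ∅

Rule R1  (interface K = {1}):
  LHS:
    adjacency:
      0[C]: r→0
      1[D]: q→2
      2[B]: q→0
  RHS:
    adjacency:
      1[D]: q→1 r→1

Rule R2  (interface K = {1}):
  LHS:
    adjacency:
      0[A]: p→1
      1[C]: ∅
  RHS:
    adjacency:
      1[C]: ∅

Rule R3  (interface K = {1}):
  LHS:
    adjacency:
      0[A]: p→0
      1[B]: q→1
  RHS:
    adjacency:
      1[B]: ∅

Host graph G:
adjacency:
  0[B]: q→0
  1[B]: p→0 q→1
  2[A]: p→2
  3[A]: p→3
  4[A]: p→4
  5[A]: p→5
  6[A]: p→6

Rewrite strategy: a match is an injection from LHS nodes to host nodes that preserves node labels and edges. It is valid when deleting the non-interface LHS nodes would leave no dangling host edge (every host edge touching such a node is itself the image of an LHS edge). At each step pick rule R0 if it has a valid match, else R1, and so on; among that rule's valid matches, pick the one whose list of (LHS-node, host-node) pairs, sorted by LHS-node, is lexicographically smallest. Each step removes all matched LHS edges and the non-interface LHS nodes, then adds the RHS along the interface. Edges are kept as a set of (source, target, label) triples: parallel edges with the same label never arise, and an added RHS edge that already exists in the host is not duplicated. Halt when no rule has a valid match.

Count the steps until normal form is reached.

Answer: 2

Derivation:
initial: |V|=7 |E|=8  E = 0-q->0 1-p->0 1-q->1 2-p->2 3-p->3 4-p->4 5-p->5 6-p->6
step 1: apply R3 at {0↦2, 1↦0}  → |V|=6 |E|=6  E = 1-p->0 1-q->1 3-p->3 4-p->4 5-p->5 6-p->6
step 2: apply R3 at {0↦3, 1↦1}  → |V|=5 |E|=4  E = 1-p->0 4-p->4 5-p->5 6-p->6
normal form: no rule applies after step 2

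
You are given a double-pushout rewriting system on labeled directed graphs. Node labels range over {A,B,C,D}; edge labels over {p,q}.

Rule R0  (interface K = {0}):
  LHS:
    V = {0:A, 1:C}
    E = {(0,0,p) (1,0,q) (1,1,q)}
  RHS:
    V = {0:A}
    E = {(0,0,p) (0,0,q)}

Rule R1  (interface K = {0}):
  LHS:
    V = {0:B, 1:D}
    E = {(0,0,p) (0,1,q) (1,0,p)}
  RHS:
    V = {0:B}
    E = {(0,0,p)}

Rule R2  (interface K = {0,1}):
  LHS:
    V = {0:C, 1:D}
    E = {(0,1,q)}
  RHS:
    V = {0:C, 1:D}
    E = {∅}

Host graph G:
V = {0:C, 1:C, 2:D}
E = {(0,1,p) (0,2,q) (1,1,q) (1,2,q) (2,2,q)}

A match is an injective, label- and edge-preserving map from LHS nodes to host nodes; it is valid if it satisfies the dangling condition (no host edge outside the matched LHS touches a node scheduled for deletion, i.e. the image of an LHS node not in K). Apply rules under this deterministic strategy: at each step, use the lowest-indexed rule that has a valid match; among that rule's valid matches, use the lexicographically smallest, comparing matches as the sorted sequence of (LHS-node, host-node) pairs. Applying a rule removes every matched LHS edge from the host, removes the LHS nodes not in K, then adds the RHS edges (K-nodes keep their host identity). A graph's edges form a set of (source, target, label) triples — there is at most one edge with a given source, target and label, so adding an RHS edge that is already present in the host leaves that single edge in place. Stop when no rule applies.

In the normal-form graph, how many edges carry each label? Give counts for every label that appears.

Answer: p:1 q:2

Rewrite trace:
start.  V:3 E:5  edges: 0-p->1 0-q->2 1-q->1 1-q->2 2-q->2
1. fire R2 via {0↦0, 1↦2}  →  V:3 E:4  edges: 0-p->1 1-q->1 1-q->2 2-q->2
2. fire R2 via {0↦1, 1↦2}  →  V:3 E:3  edges: 0-p->1 1-q->1 2-q->2
halt: no rule applies after step 2
NF edges: [(0, 1, 'p'), (1, 1, 'q'), (2, 2, 'q')]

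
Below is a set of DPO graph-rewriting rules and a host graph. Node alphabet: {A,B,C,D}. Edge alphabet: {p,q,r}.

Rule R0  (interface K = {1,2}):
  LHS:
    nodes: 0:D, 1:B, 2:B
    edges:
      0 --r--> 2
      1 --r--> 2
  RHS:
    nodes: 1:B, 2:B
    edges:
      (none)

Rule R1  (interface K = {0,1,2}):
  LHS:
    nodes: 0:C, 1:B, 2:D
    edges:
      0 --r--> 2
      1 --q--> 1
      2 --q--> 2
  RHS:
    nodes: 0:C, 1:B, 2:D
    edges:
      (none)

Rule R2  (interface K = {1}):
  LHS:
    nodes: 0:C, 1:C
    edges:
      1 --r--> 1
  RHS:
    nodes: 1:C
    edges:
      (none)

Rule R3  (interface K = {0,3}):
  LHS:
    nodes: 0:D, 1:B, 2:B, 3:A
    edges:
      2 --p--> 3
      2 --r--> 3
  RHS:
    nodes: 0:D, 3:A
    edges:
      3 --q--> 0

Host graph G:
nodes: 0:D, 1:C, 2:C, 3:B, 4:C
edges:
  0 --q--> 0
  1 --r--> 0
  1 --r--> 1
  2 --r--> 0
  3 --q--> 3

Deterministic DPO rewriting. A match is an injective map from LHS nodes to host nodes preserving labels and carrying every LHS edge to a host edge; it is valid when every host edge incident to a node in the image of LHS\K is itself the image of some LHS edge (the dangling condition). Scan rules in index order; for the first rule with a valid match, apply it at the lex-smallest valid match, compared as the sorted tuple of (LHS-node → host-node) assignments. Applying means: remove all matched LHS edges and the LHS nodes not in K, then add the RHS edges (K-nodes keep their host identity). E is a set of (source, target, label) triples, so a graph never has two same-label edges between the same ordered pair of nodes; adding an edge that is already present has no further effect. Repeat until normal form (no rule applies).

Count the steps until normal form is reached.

Answer: 2

Steps:
initial: |V|=5 |E|=5  E = 0-q->0 1-r->0 1-r->1 2-r->0 3-q->3
step 1: apply R1 at {0↦1, 1↦3, 2↦0}  → |V|=5 |E|=2  E = 1-r->1 2-r->0
step 2: apply R2 at {0↦4, 1↦1}  → |V|=4 |E|=1  E = 2-r->0
final graph: no rule applies after step 2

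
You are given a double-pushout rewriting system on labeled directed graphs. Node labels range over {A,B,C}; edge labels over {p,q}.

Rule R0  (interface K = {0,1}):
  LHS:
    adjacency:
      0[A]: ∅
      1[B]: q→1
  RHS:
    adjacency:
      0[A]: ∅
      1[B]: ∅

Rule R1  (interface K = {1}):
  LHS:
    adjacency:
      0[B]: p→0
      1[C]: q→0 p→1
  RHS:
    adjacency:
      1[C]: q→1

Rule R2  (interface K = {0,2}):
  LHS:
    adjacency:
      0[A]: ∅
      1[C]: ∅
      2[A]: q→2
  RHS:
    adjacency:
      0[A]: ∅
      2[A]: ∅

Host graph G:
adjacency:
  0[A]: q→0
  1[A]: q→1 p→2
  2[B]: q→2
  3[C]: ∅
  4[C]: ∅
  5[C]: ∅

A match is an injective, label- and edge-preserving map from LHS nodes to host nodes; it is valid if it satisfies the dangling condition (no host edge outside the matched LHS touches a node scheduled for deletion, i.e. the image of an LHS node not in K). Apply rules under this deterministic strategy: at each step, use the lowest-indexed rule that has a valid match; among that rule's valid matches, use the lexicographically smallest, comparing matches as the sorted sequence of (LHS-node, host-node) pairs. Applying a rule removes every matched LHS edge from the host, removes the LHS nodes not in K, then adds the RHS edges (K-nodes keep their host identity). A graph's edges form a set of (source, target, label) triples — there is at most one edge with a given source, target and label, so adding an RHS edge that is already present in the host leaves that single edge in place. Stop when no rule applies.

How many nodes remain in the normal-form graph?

Answer: 4

Steps:
[0] host  ⇒  6 nodes, 4 edges  {0-q->0 1-q->1 1-p->2 2-q->2}
[1] R0 @ {0↦0, 1↦2}  ⇒  6 nodes, 3 edges  {0-q->0 1-q->1 1-p->2}
[2] R2 @ {0↦0, 1↦3, 2↦1}  ⇒  5 nodes, 2 edges  {0-q->0 1-p->2}
[3] R2 @ {0↦1, 1↦4, 2↦0}  ⇒  4 nodes, 1 edges  {1-p->2}
halt: no rule applies after step 3
NF nodes: {0:A, 1:A, 2:B, 5:C}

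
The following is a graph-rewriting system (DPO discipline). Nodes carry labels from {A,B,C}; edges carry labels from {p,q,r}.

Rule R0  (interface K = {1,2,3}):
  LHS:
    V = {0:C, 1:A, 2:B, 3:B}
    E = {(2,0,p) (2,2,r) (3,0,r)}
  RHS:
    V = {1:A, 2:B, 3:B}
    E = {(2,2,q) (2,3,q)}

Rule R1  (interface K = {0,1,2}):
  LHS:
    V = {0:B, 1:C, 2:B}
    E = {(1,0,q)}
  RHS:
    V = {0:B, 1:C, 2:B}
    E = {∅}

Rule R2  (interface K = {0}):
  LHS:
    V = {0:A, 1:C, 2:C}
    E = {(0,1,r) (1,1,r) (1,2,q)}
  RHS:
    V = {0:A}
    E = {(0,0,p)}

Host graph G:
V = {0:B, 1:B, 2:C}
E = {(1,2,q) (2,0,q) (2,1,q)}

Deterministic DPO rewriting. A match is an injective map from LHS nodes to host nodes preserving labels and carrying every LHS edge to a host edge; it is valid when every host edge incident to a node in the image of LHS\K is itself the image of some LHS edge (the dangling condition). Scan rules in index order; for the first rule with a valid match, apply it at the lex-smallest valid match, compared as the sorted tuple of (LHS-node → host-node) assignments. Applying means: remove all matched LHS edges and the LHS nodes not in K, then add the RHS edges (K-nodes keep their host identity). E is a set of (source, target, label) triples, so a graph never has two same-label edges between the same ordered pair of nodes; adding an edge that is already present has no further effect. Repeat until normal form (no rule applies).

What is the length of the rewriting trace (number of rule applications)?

Answer: 2

Rewrite trace:
[0] host  ⇒  3 nodes, 3 edges  {1-q->2 2-q->0 2-q->1}
[1] R1 @ {0↦0, 1↦2, 2↦1}  ⇒  3 nodes, 2 edges  {1-q->2 2-q->1}
[2] R1 @ {0↦1, 1↦2, 2↦0}  ⇒  3 nodes, 1 edges  {1-q->2}
halt: no rule applies after step 2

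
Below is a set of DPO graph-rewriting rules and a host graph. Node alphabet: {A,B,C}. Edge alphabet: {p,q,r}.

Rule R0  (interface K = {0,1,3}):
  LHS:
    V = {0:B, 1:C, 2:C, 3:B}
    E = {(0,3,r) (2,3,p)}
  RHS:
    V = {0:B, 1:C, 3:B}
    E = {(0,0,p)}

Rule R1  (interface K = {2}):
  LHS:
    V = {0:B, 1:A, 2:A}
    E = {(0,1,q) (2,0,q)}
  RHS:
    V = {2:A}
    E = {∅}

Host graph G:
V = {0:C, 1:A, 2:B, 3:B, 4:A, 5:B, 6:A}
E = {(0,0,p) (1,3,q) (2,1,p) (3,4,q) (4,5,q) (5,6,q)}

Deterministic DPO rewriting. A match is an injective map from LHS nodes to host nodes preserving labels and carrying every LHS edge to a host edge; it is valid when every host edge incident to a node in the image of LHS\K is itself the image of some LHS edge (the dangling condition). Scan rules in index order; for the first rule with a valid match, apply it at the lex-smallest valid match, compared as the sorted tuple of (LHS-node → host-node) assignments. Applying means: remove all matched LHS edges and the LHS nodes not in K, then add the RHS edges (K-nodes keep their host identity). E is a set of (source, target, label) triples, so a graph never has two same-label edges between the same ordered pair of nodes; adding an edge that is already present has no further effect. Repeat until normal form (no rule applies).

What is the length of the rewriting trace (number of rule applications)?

start.  V:7 E:6  edges: 0-p->0 1-q->3 2-p->1 3-q->4 4-q->5 5-q->6
1. fire R1 via {0↦5, 1↦6, 2↦4}  →  V:5 E:4  edges: 0-p->0 1-q->3 2-p->1 3-q->4
2. fire R1 via {0↦3, 1↦4, 2↦1}  →  V:3 E:2  edges: 0-p->0 2-p->1
halt: no rule applies after step 2

Answer: 2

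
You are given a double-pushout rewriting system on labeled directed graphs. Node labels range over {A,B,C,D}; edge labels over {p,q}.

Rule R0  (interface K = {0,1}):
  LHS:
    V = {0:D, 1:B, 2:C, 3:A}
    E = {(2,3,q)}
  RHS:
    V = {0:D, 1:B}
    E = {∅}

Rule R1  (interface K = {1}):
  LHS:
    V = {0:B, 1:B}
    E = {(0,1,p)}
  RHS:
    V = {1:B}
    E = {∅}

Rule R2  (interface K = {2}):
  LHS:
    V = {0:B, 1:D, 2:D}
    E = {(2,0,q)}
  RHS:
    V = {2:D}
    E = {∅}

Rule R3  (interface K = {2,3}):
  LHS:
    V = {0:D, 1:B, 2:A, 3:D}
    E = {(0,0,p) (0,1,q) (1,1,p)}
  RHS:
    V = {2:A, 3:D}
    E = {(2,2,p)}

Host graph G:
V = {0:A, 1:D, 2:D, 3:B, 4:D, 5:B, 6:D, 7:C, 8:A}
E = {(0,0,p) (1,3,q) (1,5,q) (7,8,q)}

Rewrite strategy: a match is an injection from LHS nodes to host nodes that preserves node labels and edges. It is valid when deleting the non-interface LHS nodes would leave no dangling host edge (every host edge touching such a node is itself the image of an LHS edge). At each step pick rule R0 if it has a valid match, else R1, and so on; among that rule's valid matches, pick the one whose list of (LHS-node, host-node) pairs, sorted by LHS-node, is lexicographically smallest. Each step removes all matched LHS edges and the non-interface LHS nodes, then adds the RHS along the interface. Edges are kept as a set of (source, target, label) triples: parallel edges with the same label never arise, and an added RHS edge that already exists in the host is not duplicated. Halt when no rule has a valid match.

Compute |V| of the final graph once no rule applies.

[0] host  ⇒  9 nodes, 4 edges  {0-p->0 1-q->3 1-q->5 7-q->8}
[1] R0 @ {0↦1, 1↦3, 2↦7, 3↦8}  ⇒  7 nodes, 3 edges  {0-p->0 1-q->3 1-q->5}
[2] R2 @ {0↦3, 1↦2, 2↦1}  ⇒  5 nodes, 2 edges  {0-p->0 1-q->5}
[3] R2 @ {0↦5, 1↦4, 2↦1}  ⇒  3 nodes, 1 edges  {0-p->0}
normal form: no rule applies after step 3
NF nodes: {0:A, 1:D, 6:D}

Answer: 3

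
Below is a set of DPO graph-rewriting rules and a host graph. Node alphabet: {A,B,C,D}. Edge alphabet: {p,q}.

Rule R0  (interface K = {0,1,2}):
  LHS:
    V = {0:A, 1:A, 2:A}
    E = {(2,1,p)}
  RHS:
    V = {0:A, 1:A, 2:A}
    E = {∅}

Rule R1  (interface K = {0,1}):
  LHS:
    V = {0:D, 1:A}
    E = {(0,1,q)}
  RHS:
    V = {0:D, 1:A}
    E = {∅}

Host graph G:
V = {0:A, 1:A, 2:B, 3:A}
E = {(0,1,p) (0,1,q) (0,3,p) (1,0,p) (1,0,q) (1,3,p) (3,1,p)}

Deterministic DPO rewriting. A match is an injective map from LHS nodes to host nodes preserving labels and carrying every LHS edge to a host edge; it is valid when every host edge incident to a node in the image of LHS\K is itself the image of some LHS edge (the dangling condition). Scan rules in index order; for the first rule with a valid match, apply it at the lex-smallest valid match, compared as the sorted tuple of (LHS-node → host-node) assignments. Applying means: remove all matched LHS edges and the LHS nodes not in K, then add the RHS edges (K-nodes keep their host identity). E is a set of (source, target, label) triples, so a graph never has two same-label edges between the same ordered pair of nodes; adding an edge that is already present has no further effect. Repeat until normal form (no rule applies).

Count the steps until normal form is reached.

[0] host  ⇒  4 nodes, 7 edges  {0-p->1 0-q->1 0-p->3 1-p->0 1-q->0 1-p->3 3-p->1}
[1] R0 @ {0↦0, 1↦1, 2↦3}  ⇒  4 nodes, 6 edges  {0-p->1 0-q->1 0-p->3 1-p->0 1-q->0 1-p->3}
[2] R0 @ {0↦0, 1↦3, 2↦1}  ⇒  4 nodes, 5 edges  {0-p->1 0-q->1 0-p->3 1-p->0 1-q->0}
[3] R0 @ {0↦1, 1↦3, 2↦0}  ⇒  4 nodes, 4 edges  {0-p->1 0-q->1 1-p->0 1-q->0}
[4] R0 @ {0↦3, 1↦0, 2↦1}  ⇒  4 nodes, 3 edges  {0-p->1 0-q->1 1-q->0}
[5] R0 @ {0↦3, 1↦1, 2↦0}  ⇒  4 nodes, 2 edges  {0-q->1 1-q->0}
normal form: no rule applies after step 5

Answer: 5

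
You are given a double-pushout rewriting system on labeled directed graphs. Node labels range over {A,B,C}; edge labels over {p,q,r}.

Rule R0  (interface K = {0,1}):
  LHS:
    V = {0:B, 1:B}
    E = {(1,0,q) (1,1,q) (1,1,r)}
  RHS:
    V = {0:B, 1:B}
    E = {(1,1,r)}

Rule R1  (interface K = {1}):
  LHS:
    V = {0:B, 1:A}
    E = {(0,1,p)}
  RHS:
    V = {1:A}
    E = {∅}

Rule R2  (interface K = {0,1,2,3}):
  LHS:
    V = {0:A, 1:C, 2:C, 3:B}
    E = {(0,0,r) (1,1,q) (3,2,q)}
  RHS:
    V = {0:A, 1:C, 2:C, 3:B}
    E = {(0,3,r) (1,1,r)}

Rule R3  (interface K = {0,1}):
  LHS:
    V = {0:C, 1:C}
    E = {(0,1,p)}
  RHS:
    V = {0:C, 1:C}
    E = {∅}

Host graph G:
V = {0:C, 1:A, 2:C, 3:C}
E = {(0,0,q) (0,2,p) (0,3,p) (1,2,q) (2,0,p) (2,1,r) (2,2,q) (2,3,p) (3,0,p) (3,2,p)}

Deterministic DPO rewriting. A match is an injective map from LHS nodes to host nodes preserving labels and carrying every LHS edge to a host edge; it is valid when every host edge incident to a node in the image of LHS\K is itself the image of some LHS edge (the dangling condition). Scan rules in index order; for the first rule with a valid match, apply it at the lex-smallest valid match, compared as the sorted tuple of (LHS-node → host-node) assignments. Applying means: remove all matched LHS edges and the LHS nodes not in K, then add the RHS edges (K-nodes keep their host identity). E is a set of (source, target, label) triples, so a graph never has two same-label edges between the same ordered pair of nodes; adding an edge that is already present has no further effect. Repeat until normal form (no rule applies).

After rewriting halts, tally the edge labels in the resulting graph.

Answer: q:3 r:1

Rewrite trace:
start.  V:4 E:10  edges: 0-q->0 0-p->2 0-p->3 1-q->2 2-p->0 2-r->1 2-q->2 2-p->3 3-p->0 3-p->2
1. fire R3 via {0↦0, 1↦2}  →  V:4 E:9  edges: 0-q->0 0-p->3 1-q->2 2-p->0 2-r->1 2-q->2 2-p->3 3-p->0 3-p->2
2. fire R3 via {0↦0, 1↦3}  →  V:4 E:8  edges: 0-q->0 1-q->2 2-p->0 2-r->1 2-q->2 2-p->3 3-p->0 3-p->2
3. fire R3 via {0↦2, 1↦0}  →  V:4 E:7  edges: 0-q->0 1-q->2 2-r->1 2-q->2 2-p->3 3-p->0 3-p->2
4. fire R3 via {0↦2, 1↦3}  →  V:4 E:6  edges: 0-q->0 1-q->2 2-r->1 2-q->2 3-p->0 3-p->2
5. fire R3 via {0↦3, 1↦0}  →  V:4 E:5  edges: 0-q->0 1-q->2 2-r->1 2-q->2 3-p->2
6. fire R3 via {0↦3, 1↦2}  →  V:4 E:4  edges: 0-q->0 1-q->2 2-r->1 2-q->2
final graph: no rule applies after step 6
NF edges: [(0, 0, 'q'), (1, 2, 'q'), (2, 1, 'r'), (2, 2, 'q')]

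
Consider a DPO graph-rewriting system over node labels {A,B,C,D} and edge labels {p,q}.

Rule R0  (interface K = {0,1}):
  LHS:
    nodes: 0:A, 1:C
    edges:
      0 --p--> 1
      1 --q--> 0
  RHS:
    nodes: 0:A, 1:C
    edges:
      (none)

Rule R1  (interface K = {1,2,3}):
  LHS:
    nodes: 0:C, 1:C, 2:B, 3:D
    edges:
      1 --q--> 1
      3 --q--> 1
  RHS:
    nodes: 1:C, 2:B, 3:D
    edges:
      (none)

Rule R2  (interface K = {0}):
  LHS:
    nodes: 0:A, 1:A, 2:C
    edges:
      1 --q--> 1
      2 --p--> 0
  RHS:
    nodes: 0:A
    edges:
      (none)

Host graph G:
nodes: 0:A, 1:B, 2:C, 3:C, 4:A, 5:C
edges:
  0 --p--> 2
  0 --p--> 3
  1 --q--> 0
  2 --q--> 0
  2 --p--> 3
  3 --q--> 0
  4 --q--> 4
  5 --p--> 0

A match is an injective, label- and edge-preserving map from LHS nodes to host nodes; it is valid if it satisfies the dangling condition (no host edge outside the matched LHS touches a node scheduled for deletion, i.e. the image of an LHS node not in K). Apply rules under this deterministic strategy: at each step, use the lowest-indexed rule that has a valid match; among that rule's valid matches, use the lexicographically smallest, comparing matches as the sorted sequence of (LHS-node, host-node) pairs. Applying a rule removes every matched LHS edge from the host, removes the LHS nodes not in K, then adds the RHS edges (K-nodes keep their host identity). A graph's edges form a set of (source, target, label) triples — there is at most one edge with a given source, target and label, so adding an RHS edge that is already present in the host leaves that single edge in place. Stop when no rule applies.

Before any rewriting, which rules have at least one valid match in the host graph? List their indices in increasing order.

Answer: [R0,R2]

Steps:
R0: 2 valid matches — {0↦0, 1↦2}, {0↦0, 1↦3}
R1: no valid match — LHS pattern not found
R2: 1 valid match — {0↦0, 1↦4, 2↦5}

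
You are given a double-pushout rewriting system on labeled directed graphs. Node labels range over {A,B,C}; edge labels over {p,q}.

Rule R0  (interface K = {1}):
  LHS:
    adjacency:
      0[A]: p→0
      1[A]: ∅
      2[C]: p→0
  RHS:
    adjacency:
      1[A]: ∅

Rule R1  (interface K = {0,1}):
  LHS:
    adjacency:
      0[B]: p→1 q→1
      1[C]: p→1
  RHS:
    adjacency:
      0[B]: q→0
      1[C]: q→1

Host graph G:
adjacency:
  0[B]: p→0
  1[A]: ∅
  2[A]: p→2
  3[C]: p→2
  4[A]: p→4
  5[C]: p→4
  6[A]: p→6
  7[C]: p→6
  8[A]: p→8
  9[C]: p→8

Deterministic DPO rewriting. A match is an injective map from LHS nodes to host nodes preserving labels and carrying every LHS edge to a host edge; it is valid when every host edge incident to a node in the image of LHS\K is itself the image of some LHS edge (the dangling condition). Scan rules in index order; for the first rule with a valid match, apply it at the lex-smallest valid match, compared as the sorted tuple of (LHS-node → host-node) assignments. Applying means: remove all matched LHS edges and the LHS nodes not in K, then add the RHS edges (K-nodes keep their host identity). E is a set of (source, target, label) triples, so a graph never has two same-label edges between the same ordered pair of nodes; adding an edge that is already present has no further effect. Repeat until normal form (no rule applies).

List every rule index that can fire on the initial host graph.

Answer: [R0]

Derivation:
R0: 16 valid matches — {0↦2, 1↦1, 2↦3}, {0↦2, 1↦4, 2↦3}, {0↦2, 1↦6, 2↦3} (+13 more)
R1: no valid match — LHS pattern not found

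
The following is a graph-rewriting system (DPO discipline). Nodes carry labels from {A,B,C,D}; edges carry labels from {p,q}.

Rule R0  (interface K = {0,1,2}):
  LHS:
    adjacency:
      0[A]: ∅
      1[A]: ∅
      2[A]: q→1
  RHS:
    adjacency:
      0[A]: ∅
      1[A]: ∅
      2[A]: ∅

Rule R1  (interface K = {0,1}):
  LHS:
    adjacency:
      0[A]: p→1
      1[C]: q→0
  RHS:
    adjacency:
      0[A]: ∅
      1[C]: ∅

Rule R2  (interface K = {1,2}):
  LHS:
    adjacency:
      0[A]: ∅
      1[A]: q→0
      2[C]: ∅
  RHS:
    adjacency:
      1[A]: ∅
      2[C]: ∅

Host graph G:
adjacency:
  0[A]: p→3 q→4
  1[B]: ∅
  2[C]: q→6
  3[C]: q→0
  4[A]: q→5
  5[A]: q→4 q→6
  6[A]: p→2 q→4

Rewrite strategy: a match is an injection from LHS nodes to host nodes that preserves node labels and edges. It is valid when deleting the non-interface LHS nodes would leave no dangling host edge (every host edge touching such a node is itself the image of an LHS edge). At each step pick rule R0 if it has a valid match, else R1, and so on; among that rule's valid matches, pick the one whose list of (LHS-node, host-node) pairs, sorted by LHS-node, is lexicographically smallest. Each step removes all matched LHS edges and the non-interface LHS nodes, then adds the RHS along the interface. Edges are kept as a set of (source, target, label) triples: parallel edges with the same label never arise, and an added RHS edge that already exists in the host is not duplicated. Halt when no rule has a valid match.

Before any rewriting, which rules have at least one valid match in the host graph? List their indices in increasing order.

Answer: [R0,R1]

Derivation:
R0: 10 valid matches — {0↦0, 1↦4, 2↦5}, {0↦0, 1↦4, 2↦6}, {0↦0, 1↦5, 2↦4} (+7 more)
R1: 2 valid matches — {0↦0, 1↦3}, {0↦6, 1↦2}
R2: no valid match — 10 raw matches, all fail dangling condition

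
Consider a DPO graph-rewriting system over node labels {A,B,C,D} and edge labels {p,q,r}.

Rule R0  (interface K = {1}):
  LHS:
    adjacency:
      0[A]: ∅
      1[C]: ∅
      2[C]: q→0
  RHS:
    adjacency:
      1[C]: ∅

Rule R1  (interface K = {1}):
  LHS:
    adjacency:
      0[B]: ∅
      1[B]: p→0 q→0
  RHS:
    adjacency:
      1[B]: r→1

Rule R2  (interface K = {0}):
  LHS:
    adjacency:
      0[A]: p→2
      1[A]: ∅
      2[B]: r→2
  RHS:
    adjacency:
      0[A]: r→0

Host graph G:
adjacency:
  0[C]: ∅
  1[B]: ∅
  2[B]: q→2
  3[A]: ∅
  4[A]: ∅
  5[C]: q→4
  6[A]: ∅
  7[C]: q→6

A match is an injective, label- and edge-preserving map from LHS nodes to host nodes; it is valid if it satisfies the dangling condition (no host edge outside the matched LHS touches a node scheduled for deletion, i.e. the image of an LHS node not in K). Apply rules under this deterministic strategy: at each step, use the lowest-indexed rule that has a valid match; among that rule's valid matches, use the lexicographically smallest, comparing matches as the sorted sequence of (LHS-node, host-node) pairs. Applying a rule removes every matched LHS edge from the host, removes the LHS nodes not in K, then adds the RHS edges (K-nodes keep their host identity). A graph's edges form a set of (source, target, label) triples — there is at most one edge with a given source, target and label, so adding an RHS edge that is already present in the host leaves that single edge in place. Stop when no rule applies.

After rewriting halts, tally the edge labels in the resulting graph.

Answer: q:1

Rewrite trace:
initial: |V|=8 |E|=3  E = 2-q->2 5-q->4 7-q->6
step 1: apply R0 at {0↦4, 1↦0, 2↦5}  → |V|=6 |E|=2  E = 2-q->2 7-q->6
step 2: apply R0 at {0↦6, 1↦0, 2↦7}  → |V|=4 |E|=1  E = 2-q->2
normal form: no rule applies after step 2
NF edges: [(2, 2, 'q')]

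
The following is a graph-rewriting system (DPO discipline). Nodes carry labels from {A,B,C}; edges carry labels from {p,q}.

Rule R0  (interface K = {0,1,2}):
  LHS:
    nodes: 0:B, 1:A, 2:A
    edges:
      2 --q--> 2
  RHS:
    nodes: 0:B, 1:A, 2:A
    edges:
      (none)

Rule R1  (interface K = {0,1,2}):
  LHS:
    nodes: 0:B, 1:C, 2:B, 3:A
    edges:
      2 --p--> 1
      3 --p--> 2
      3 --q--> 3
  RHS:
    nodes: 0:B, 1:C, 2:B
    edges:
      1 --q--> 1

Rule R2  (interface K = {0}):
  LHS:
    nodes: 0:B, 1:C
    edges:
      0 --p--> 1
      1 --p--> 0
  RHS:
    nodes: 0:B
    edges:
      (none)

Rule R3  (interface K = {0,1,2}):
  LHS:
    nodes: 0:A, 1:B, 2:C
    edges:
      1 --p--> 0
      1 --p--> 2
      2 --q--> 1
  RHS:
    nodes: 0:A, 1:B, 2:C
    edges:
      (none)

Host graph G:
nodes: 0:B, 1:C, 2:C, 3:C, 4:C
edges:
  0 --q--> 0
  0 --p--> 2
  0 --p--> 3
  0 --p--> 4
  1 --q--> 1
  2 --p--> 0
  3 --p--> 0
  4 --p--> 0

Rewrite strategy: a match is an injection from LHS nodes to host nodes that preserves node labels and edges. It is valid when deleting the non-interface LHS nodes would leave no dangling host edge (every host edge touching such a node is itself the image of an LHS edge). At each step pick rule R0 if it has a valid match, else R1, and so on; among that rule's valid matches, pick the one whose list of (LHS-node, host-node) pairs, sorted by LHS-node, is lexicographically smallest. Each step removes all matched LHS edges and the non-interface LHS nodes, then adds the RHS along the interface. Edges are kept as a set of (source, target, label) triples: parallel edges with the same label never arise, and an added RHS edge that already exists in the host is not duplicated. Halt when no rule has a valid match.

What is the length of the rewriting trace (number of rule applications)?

[0] host  ⇒  5 nodes, 8 edges  {0-q->0 0-p->2 0-p->3 0-p->4 1-q->1 2-p->0 3-p->0 4-p->0}
[1] R2 @ {0↦0, 1↦2}  ⇒  4 nodes, 6 edges  {0-q->0 0-p->3 0-p->4 1-q->1 3-p->0 4-p->0}
[2] R2 @ {0↦0, 1↦3}  ⇒  3 nodes, 4 edges  {0-q->0 0-p->4 1-q->1 4-p->0}
[3] R2 @ {0↦0, 1↦4}  ⇒  2 nodes, 2 edges  {0-q->0 1-q->1}
final graph: no rule applies after step 3

Answer: 3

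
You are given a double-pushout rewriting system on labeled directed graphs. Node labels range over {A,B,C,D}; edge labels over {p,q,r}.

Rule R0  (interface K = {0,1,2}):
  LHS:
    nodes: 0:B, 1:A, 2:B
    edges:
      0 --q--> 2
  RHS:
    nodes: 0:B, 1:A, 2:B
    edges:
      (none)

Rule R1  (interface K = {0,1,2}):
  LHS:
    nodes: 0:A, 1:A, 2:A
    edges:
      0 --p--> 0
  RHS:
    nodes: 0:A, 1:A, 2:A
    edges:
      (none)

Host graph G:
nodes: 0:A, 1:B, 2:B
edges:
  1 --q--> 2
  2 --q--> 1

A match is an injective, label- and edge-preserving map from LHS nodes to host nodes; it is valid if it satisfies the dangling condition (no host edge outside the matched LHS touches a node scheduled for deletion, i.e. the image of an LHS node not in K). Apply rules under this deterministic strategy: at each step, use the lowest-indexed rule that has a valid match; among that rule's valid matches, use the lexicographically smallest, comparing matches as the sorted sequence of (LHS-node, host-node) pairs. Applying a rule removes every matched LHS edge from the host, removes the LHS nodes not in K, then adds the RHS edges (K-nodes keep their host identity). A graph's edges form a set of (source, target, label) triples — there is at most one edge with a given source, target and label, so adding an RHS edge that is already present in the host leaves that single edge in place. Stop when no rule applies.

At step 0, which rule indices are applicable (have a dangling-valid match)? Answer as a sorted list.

R0: 2 valid matches — {0↦1, 1↦0, 2↦2}, {0↦2, 1↦0, 2↦1}
R1: no valid match — LHS pattern not found

Answer: [R0]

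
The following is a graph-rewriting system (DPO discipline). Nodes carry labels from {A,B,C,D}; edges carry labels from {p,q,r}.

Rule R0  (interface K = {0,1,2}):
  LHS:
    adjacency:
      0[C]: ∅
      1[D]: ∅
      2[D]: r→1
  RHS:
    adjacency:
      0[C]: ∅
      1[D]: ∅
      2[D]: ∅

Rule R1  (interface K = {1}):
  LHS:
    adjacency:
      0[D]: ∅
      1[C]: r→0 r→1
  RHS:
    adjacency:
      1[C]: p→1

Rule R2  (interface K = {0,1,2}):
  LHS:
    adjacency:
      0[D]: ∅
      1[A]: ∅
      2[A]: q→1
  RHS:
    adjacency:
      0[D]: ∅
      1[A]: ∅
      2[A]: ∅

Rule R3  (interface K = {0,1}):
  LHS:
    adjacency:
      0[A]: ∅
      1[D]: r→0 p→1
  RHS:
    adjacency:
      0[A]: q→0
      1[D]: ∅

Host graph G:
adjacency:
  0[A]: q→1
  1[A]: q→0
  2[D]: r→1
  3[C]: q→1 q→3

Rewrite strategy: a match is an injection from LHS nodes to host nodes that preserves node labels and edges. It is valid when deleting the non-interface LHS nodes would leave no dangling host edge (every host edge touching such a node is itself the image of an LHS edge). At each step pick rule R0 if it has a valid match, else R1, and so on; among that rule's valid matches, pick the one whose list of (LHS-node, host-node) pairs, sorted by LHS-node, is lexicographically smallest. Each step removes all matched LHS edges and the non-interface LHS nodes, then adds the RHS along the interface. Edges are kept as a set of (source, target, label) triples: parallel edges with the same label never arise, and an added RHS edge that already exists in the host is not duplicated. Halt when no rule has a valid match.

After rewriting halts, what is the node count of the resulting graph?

[0] host  ⇒  4 nodes, 5 edges  {0-q->1 1-q->0 2-r->1 3-q->1 3-q->3}
[1] R2 @ {0↦2, 1↦0, 2↦1}  ⇒  4 nodes, 4 edges  {0-q->1 2-r->1 3-q->1 3-q->3}
[2] R2 @ {0↦2, 1↦1, 2↦0}  ⇒  4 nodes, 3 edges  {2-r->1 3-q->1 3-q->3}
normal form: no rule applies after step 2
NF nodes: {0:A, 1:A, 2:D, 3:C}

Answer: 4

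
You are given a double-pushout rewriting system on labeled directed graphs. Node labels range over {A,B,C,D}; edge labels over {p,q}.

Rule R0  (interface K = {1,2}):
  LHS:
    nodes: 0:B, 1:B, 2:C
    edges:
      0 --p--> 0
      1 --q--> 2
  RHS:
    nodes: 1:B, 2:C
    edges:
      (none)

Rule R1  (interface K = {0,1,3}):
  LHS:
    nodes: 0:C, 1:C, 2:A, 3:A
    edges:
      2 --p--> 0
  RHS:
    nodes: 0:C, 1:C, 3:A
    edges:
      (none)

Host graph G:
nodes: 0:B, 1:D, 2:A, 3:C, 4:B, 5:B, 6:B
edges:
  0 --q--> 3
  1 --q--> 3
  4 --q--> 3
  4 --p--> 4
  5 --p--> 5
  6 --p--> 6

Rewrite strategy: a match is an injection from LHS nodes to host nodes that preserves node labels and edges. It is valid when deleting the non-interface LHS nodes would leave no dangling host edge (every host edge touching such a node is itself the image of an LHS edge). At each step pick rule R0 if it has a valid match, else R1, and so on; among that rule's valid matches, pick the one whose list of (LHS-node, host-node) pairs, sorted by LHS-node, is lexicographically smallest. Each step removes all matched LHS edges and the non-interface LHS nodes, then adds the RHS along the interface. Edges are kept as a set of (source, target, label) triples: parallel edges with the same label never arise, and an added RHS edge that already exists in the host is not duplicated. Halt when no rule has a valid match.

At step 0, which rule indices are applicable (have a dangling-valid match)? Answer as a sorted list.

Answer: [R0]

Derivation:
R0: 4 valid matches — {0↦5, 1↦0, 2↦3}, {0↦5, 1↦4, 2↦3}, {0↦6, 1↦0, 2↦3} (+1 more)
R1: no valid match — LHS pattern not found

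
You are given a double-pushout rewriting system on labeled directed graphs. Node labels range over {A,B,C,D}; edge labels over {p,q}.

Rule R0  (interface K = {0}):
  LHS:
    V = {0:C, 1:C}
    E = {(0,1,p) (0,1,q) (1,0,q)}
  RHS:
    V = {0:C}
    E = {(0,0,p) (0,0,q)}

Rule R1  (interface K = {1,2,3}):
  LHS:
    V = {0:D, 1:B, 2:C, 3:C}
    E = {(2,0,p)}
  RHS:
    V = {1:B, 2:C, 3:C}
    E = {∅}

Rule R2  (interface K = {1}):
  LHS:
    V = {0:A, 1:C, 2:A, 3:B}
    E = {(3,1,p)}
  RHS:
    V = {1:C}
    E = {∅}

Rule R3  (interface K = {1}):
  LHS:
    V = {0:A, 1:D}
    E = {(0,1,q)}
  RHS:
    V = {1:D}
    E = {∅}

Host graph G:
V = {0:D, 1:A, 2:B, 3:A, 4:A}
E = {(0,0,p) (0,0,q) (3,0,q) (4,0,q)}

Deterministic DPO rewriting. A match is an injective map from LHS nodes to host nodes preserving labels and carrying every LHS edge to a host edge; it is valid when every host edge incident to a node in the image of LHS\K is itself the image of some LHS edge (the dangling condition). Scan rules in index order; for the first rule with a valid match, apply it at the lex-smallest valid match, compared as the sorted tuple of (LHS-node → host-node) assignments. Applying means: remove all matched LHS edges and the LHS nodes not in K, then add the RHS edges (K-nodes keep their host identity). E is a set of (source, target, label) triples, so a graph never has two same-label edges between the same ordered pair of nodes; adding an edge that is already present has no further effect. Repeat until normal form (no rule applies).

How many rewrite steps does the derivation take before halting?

initial: |V|=5 |E|=4  E = 0-p->0 0-q->0 3-q->0 4-q->0
step 1: apply R3 at {0↦3, 1↦0}  → |V|=4 |E|=3  E = 0-p->0 0-q->0 4-q->0
step 2: apply R3 at {0↦4, 1↦0}  → |V|=3 |E|=2  E = 0-p->0 0-q->0
halt: no rule applies after step 2

Answer: 2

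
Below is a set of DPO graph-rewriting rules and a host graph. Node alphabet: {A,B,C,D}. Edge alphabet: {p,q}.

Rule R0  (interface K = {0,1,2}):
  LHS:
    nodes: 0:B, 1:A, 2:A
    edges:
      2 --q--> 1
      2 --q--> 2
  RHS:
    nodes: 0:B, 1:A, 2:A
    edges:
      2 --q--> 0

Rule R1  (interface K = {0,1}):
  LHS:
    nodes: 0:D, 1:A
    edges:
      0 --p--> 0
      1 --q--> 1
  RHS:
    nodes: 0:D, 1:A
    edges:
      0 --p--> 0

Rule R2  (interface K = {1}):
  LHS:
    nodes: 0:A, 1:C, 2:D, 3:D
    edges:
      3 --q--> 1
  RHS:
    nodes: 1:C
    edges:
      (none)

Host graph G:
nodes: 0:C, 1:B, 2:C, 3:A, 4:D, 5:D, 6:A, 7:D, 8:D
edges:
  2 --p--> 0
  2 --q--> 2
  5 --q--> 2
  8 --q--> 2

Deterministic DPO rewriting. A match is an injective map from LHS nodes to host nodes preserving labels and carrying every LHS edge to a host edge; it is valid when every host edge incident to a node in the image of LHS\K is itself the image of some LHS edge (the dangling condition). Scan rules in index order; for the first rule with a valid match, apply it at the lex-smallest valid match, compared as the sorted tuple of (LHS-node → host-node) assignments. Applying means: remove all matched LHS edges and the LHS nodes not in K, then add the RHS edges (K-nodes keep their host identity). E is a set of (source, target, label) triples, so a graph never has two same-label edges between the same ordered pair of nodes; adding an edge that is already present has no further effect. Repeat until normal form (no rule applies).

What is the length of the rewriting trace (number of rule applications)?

start.  V:9 E:4  edges: 2-p->0 2-q->2 5-q->2 8-q->2
1. fire R2 via {0↦3, 1↦2, 2↦4, 3↦5}  →  V:6 E:3  edges: 2-p->0 2-q->2 8-q->2
2. fire R2 via {0↦6, 1↦2, 2↦7, 3↦8}  →  V:3 E:2  edges: 2-p->0 2-q->2
final graph: no rule applies after step 2

Answer: 2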